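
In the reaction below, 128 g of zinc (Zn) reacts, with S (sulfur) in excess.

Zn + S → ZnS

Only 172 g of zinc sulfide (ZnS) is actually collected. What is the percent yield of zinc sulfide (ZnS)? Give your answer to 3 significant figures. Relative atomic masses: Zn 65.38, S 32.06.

90.2 %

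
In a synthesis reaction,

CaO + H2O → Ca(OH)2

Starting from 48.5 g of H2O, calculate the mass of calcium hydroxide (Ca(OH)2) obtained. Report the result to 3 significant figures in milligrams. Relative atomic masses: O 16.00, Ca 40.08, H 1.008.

199000 mg

M(H2O) = 2(1.008) + 16.00 = 18.016 g/mol.
M(Ca(OH)2) = 40.08 + 2(16.00) + 2(1.008) = 74.096 g/mol.
n(H2O) = 48.50 g / 18.016 g/mol = 2.692 mol.
From the equation the H2O:Ca(OH)2 mole ratio is 1:1, so n(Ca(OH)2) = 2.692 × 1/1 = 2.692 mol.
Mass of Ca(OH)2 = 2.692 mol × 74.096 g/mol = 199.5 g.
Converting to mg: 199.5 g = 199000 mg.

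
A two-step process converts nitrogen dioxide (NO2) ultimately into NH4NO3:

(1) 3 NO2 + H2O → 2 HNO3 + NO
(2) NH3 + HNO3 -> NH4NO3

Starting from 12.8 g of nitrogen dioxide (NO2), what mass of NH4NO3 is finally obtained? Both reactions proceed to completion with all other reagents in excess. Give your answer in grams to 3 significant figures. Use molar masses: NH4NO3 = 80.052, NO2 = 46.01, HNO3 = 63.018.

n(NO2) = 12.80 / 46.01 = 0.2782 mol.
Step 1 gives a 3:2 ratio of NO2 to HNO3, so n(HNO3) = 0.1855 mol.
In step 2 the HNO3:NH4NO3 ratio is 1:1, so n(NH4NO3) = 0.1855 mol.
Mass of NH4NO3 = 0.1855 × 80.052 = 14.85 g.

14.8 g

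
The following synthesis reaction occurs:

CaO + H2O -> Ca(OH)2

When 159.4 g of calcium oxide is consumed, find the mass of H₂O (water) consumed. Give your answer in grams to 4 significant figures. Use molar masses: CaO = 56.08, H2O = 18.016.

n(CaO) = 159.40 g / 56.08 g/mol = 2.8424 mol.
From the equation the CaO:H2O mole ratio is 1:1, so n(H2O) = 2.8424 × 1/1 = 2.8424 mol.
Mass of H2O = 2.8424 mol × 18.016 g/mol = 51.208 g.

51.21 g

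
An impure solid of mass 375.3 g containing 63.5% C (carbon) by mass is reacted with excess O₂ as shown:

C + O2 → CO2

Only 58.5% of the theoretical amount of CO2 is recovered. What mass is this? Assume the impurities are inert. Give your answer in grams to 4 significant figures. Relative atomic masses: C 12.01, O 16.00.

510.9 g

Pure C available = 375.3 g × 0.635 = 238.32 g.
M(C) = 12.01 g/mol.
M(CO2) = 12.01 + 2(16.00) = 44.01 g/mol.
n(C) = 238.32 g / 12.01 g/mol = 19.843 mol.
From the equation the C:CO2 mole ratio is 1:1, so n(CO2) = 19.843 × 1/1 = 19.843 mol.
Mass of CO2 = 19.843 mol × 44.01 g/mol = 873.29 g.
Actual mass collected = 873.29 g × 0.585 = 510.88 g.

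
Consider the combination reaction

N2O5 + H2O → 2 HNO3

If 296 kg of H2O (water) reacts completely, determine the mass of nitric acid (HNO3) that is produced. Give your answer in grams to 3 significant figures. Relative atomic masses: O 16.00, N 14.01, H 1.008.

M(H2O) = 2(1.008) + 16.00 = 18.016 g/mol.
M(HNO3) = 1.008 + 14.01 + 3(16.00) = 63.018 g/mol.
Convert: 296 kg = 296000 g.
n(H2O) = 296000 g / 18.016 g/mol = 16430 mol.
From the equation the H2O:HNO3 mole ratio is 1:2, so n(HNO3) = 16430 × 2/1 = 32860 mol.
Mass of HNO3 = 32860 mol × 63.018 g/mol = 2.071 × 10^6 g.

2070000 g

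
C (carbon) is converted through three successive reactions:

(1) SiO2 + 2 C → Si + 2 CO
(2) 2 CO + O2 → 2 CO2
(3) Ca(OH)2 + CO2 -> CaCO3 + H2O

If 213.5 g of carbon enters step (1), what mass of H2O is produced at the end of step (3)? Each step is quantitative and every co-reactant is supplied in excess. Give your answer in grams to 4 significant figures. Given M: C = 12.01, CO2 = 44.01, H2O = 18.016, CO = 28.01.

n(C) = 213.5 / 12.01 = 17.777 mol.
Reaction (1): C→CO ratio 2:2 ⇒ n(CO) = 17.777 mol.
Reaction (2): CO→CO2 ratio 2:2 ⇒ n(CO2) = 17.777 mol.
Reaction (3): CO2→H2O ratio 1:1 ⇒ n(H2O) = 17.777 mol.
Mass of H2O = 17.777 × 18.016 = 320.27 g.

320.3 g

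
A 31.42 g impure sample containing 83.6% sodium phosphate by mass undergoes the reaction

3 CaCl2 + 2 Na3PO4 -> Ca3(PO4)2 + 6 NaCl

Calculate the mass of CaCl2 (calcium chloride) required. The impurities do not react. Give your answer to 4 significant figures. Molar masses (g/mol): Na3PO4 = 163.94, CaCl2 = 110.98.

Mass of pure Na3PO4 = 31.42 g × 0.836 = 26.267 g.
n(Na3PO4) = 26.267 g / 163.94 g/mol = 0.16022 mol.
From the equation the Na3PO4:CaCl2 mole ratio is 2:3, so n(CaCl2) = 0.16022 × 3/2 = 0.24034 mol.
Mass of CaCl2 = 0.24034 mol × 110.98 g/mol = 26.672 g.

26.67 g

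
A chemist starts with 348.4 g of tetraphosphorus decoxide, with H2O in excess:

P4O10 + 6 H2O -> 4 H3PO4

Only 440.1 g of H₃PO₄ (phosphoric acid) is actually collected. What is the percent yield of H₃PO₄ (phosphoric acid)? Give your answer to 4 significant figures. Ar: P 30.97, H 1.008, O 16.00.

91.48 %

M(P4O10) = 4(30.97) + 10(16.00) = 283.88 g/mol.
M(H3PO4) = 3(1.008) + 30.97 + 4(16.00) = 97.994 g/mol.
n(P4O10) = 348.40 g / 283.88 g/mol = 1.2273 mol.
From the equation the P4O10:H3PO4 mole ratio is 1:4, so n(H3PO4) = 1.2273 × 4/1 = 4.9091 mol.
Mass of H3PO4 = 4.9091 mol × 97.994 g/mol = 481.06 g.
This is the theoretical yield. Percent yield = 440.1 g / 481.06 g × 100% = 91.485%.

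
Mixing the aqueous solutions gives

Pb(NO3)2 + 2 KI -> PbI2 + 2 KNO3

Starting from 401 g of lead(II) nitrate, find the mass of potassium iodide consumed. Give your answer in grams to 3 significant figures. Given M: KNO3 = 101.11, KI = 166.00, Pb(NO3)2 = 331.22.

402 g

n(Pb(NO3)2) = 401.0 g / 331.22 g/mol = 1.211 mol.
From the equation the Pb(NO3)2:KI mole ratio is 1:2, so n(KI) = 1.211 × 2/1 = 2.421 mol.
Mass of KI = 2.421 mol × 166.00 g/mol = 401.9 g.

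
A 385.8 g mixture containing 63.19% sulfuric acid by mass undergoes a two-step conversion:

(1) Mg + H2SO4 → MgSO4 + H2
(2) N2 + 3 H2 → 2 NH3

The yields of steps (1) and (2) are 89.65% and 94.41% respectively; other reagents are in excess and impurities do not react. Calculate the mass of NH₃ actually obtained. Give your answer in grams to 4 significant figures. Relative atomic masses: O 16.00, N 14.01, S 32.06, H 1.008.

23.89 g

Pure H2SO4 = 385.8 × 0.6319 = 243.79 g.
M(H2SO4) = 2(1.008) + 32.06 + 4(16.00) = 98.076 g/mol.
M(NH3) = 14.01 + 3(1.008) = 17.034 g/mol.
n(H2SO4) = 243.79 / 98.076 = 2.4857 mol.
Step 1 (H2SO4:H2 = 1:1): theoretical n(H2) = 2.4857 mol; at 89.65% yield, n(H2) = 2.2284 mol.
Step 2 (H2:NH3 = 3:2): theoretical n(NH3) = 1.4856 mol, so theoretical mass = 1.4856 × 17.034 = 25.306 g.
At 94.41% yield, actual mass of NH3 = 25.306 × 0.9441 = 23.891 g.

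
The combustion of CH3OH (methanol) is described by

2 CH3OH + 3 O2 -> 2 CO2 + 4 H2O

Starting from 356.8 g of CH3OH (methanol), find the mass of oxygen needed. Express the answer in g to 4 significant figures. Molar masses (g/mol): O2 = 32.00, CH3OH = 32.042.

534.5 g

n(CH3OH) = 356.80 g / 32.042 g/mol = 11.135 mol.
From the equation the CH3OH:O2 mole ratio is 2:3, so n(O2) = 11.135 × 3/2 = 16.703 mol.
Mass of O2 = 16.703 mol × 32.00 g/mol = 534.50 g.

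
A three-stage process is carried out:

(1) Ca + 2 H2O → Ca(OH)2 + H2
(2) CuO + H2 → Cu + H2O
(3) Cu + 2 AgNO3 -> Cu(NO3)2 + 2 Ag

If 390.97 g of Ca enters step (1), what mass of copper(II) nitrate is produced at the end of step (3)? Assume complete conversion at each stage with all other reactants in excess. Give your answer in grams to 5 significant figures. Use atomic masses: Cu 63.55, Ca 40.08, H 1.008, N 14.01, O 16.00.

1829.7 g

M(Ca) = 40.08 g/mol.
M(Cu(NO3)2) = 63.55 + 2(14.01) + 6(16.00) = 187.57 g/mol.
n(Ca) = 390.97 / 40.08 = 9.75474 mol.
Reaction (1): Ca→H2 ratio 1:1 ⇒ n(H2) = 9.75474 mol.
Reaction (2): H2→Cu ratio 1:1 ⇒ n(Cu) = 9.75474 mol.
Reaction (3): Cu→Cu(NO3)2 ratio 1:1 ⇒ n(Cu(NO3)2) = 9.75474 mol.
Mass of Cu(NO3)2 = 9.75474 × 187.57 = 1829.70 g.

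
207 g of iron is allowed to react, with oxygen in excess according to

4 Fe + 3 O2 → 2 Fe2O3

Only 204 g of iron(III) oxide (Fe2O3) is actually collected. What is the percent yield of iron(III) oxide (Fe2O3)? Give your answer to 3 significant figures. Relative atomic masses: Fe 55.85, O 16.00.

68.9 %

M(Fe) = 55.85 g/mol.
M(Fe2O3) = 2(55.85) + 3(16.00) = 159.70 g/mol.
n(Fe) = 207.0 g / 55.85 g/mol = 3.706 mol.
From the equation the Fe:Fe2O3 mole ratio is 4:2, so n(Fe2O3) = 3.706 × 2/4 = 1.853 mol.
Mass of Fe2O3 = 1.853 mol × 159.70 g/mol = 296.0 g.
This is the theoretical yield. Percent yield = 204 g / 296.0 g × 100% = 68.93%.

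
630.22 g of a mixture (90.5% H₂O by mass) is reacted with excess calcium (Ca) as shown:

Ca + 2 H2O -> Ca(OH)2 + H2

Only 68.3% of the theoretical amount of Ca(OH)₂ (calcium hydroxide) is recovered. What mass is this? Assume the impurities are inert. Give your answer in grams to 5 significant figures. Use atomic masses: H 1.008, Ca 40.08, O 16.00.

801.07 g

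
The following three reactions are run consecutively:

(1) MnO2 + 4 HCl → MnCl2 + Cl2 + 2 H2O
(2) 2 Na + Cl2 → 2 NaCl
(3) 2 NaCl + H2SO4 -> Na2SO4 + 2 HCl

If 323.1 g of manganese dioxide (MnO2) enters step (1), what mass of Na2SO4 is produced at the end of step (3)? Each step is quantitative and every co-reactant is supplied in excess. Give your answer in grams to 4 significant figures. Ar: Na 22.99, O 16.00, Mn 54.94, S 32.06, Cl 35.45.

527.9 g

M(MnO2) = 54.94 + 2(16.00) = 86.94 g/mol.
M(Na2SO4) = 2(22.99) + 32.06 + 4(16.00) = 142.04 g/mol.
n(MnO2) = 323.1 / 86.94 = 3.7164 mol.
Reaction (1): MnO2→Cl2 ratio 1:1 ⇒ n(Cl2) = 3.7164 mol.
Reaction (2): Cl2→NaCl ratio 1:2 ⇒ n(NaCl) = 7.4327 mol.
Reaction (3): NaCl→Na2SO4 ratio 2:1 ⇒ n(Na2SO4) = 3.7164 mol.
Mass of Na2SO4 = 3.7164 × 142.04 = 527.87 g.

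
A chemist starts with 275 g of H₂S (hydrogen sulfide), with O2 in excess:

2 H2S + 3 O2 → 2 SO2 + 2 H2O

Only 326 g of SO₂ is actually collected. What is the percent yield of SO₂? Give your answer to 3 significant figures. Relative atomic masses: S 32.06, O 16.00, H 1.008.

63.1 %

M(H2S) = 2(1.008) + 32.06 = 34.076 g/mol.
M(SO2) = 32.06 + 2(16.00) = 64.06 g/mol.
n(H2S) = 275.0 g / 34.076 g/mol = 8.070 mol.
From the equation the H2S:SO2 mole ratio is 2:2, so n(SO2) = 8.070 × 2/2 = 8.070 mol.
Mass of SO2 = 8.070 mol × 64.06 g/mol = 517.0 g.
This is the theoretical yield. Percent yield = 326 g / 517.0 g × 100% = 63.06%.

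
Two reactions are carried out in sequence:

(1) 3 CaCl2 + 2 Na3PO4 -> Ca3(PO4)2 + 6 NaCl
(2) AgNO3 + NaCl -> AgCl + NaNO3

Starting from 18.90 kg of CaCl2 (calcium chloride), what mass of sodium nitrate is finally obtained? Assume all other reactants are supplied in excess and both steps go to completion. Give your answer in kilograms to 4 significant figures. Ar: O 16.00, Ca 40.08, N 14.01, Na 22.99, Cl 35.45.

28.95 kg

M(CaCl2) = 40.08 + 2(35.45) = 110.98 g/mol.
M(NaNO3) = 22.99 + 14.01 + 3(16.00) = 85.00 g/mol.
18.90 kg = 18900 g.
n(CaCl2) = 18900 / 110.98 = 170.30 mol.
Step 1 gives a 3:6 ratio of CaCl2 to NaCl, so n(NaCl) = 340.60 mol.
In step 2 the NaCl:NaNO3 ratio is 1:1, so n(NaNO3) = 340.60 mol.
Mass of NaNO3 = 340.60 × 85.00 = 28951 g = 28.95 kg.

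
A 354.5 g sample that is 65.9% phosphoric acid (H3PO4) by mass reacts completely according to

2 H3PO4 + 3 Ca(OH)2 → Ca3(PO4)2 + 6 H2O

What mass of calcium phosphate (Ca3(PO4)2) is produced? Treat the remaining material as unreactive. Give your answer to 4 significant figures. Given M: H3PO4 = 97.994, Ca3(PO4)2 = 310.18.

369.7 g

Mass of pure H3PO4 = 354.5 g × 0.659 = 233.62 g.
n(H3PO4) = 233.62 g / 97.994 g/mol = 2.3840 mol.
From the equation the H3PO4:Ca3(PO4)2 mole ratio is 2:1, so n(Ca3(PO4)2) = 2.3840 × 1/2 = 1.1920 mol.
Mass of Ca3(PO4)2 = 1.1920 mol × 310.18 g/mol = 369.73 g.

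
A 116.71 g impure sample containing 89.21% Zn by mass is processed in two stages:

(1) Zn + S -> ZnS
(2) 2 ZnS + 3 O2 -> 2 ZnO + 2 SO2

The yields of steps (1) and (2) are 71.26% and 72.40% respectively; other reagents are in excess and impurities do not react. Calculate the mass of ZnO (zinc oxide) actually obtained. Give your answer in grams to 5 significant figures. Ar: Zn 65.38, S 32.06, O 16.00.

66.862 g

Pure Zn = 116.71 × 0.8921 = 104.117 g.
M(Zn) = 65.38 g/mol.
M(ZnO) = 65.38 + 16.00 = 81.38 g/mol.
n(Zn) = 104.117 / 65.38 = 1.59249 mol.
Step 1 (Zn:ZnS = 1:1): theoretical n(ZnS) = 1.59249 mol; at 71.26% yield, n(ZnS) = 1.13481 mol.
Step 2 (ZnS:ZnO = 2:2): theoretical n(ZnO) = 1.13481 mol, so theoretical mass = 1.13481 × 81.38 = 92.3507 g.
At 72.40% yield, actual mass of ZnO = 92.3507 × 0.7240 = 66.8619 g.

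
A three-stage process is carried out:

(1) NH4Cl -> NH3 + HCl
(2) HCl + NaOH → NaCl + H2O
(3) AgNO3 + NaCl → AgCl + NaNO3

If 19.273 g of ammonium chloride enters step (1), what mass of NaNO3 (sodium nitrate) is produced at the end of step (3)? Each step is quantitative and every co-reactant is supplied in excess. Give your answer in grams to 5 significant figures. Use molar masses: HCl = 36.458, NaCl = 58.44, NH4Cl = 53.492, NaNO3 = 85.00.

30.625 g

n(NH4Cl) = 19.273 / 53.492 = 0.360297 mol.
Reaction (1): NH4Cl→HCl ratio 1:1 ⇒ n(HCl) = 0.360297 mol.
Reaction (2): HCl→NaCl ratio 1:1 ⇒ n(NaCl) = 0.360297 mol.
Reaction (3): NaCl→NaNO3 ratio 1:1 ⇒ n(NaNO3) = 0.360297 mol.
Mass of NaNO3 = 0.360297 × 85.00 = 30.6252 g.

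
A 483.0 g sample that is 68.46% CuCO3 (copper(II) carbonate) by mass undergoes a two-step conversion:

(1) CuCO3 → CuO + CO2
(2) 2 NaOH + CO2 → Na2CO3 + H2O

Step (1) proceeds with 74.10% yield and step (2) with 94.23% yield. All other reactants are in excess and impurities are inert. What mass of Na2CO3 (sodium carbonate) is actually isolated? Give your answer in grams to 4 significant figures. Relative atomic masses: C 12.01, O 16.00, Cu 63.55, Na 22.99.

198.1 g

Pure CuCO3 = 483.0 × 0.6846 = 330.66 g.
M(CuCO3) = 63.55 + 12.01 + 3(16.00) = 123.56 g/mol.
M(Na2CO3) = 2(22.99) + 12.01 + 3(16.00) = 105.99 g/mol.
n(CuCO3) = 330.66 / 123.56 = 2.6761 mol.
Step 1 (CuCO3:CO2 = 1:1): theoretical n(CO2) = 2.6761 mol; at 74.10% yield, n(CO2) = 1.9830 mol.
Step 2 (CO2:Na2CO3 = 1:1): theoretical n(Na2CO3) = 1.9830 mol, so theoretical mass = 1.9830 × 105.99 = 210.18 g.
At 94.23% yield, actual mass of Na2CO3 = 210.18 × 0.9423 = 198.05 g.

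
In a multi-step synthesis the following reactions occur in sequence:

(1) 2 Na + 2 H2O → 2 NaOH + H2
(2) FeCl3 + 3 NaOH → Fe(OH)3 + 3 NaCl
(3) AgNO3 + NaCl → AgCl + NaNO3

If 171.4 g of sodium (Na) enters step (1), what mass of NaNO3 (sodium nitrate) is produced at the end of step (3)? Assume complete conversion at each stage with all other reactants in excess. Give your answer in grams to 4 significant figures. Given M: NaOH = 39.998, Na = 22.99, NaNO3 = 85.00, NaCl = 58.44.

633.7 g

n(Na) = 171.4 / 22.99 = 7.4554 mol.
Reaction (1): Na→NaOH ratio 2:2 ⇒ n(NaOH) = 7.4554 mol.
Reaction (2): NaOH→NaCl ratio 3:3 ⇒ n(NaCl) = 7.4554 mol.
Reaction (3): NaCl→NaNO3 ratio 1:1 ⇒ n(NaNO3) = 7.4554 mol.
Mass of NaNO3 = 7.4554 × 85.00 = 633.71 g.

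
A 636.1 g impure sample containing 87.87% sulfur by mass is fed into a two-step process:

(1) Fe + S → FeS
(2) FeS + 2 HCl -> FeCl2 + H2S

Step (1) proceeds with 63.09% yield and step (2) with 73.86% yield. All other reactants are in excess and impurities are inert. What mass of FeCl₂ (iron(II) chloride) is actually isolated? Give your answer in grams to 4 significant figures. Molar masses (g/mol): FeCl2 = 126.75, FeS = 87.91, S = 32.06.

Pure S = 636.1 × 0.8787 = 558.94 g.
n(S) = 558.94 / 32.06 = 17.434 mol.
Step 1 (S:FeS = 1:1): theoretical n(FeS) = 17.434 mol; at 63.09% yield, n(FeS) = 10.999 mol.
Step 2 (FeS:FeCl2 = 1:1): theoretical n(FeCl2) = 10.999 mol, so theoretical mass = 10.999 × 126.75 = 1394.2 g.
At 73.86% yield, actual mass of FeCl2 = 1394.2 × 0.7386 = 1029.7 g.

1030 g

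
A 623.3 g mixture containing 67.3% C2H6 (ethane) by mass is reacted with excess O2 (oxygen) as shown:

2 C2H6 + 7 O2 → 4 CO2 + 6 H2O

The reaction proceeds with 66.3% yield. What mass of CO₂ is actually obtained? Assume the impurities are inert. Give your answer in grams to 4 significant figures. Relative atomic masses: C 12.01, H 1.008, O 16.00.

814.1 g

Pure C2H6 available = 623.3 g × 0.673 = 419.48 g.
M(C2H6) = 2(12.01) + 6(1.008) = 30.068 g/mol.
M(CO2) = 12.01 + 2(16.00) = 44.01 g/mol.
n(C2H6) = 419.48 g / 30.068 g/mol = 13.951 mol.
From the equation the C2H6:CO2 mole ratio is 2:4, so n(CO2) = 13.951 × 4/2 = 27.902 mol.
Mass of CO2 = 27.902 mol × 44.01 g/mol = 1228.0 g.
Actual mass collected = 1228.0 g × 0.663 = 814.15 g.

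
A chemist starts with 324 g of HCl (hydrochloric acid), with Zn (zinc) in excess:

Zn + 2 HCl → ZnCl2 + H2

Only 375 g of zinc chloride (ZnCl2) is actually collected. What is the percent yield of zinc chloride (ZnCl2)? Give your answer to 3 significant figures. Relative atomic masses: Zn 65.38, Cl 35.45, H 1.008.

61.9 %

M(HCl) = 1.008 + 35.45 = 36.458 g/mol.
M(ZnCl2) = 65.38 + 2(35.45) = 136.28 g/mol.
n(HCl) = 324.0 g / 36.458 g/mol = 8.887 mol.
From the equation the HCl:ZnCl2 mole ratio is 2:1, so n(ZnCl2) = 8.887 × 1/2 = 4.443 mol.
Mass of ZnCl2 = 4.443 mol × 136.28 g/mol = 605.6 g.
This is the theoretical yield. Percent yield = 375 g / 605.6 g × 100% = 61.93%.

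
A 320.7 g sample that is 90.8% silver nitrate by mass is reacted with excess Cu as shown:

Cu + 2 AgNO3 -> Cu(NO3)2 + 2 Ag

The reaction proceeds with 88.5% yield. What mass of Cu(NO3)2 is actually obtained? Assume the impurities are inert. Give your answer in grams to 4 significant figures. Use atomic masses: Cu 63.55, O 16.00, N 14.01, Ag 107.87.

142.3 g

Pure AgNO3 available = 320.7 g × 0.908 = 291.20 g.
M(AgNO3) = 107.87 + 14.01 + 3(16.00) = 169.88 g/mol.
M(Cu(NO3)2) = 63.55 + 2(14.01) + 6(16.00) = 187.57 g/mol.
n(AgNO3) = 291.20 g / 169.88 g/mol = 1.7141 mol.
From the equation the AgNO3:Cu(NO3)2 mole ratio is 2:1, so n(Cu(NO3)2) = 1.7141 × 1/2 = 0.85706 mol.
Mass of Cu(NO3)2 = 0.85706 mol × 187.57 g/mol = 160.76 g.
Actual mass collected = 160.76 g × 0.885 = 142.27 g.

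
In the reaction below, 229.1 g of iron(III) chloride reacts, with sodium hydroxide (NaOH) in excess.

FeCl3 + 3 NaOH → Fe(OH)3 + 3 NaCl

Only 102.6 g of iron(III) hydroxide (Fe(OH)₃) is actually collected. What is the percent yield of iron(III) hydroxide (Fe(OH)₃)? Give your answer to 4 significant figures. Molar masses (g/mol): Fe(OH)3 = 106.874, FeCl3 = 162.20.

67.97 %

n(FeCl3) = 229.10 g / 162.20 g/mol = 1.4125 mol.
From the equation the FeCl3:Fe(OH)3 mole ratio is 1:1, so n(Fe(OH)3) = 1.4125 × 1/1 = 1.4125 mol.
Mass of Fe(OH)3 = 1.4125 mol × 106.874 g/mol = 150.95 g.
This is the theoretical yield. Percent yield = 102.6 g / 150.95 g × 100% = 67.967%.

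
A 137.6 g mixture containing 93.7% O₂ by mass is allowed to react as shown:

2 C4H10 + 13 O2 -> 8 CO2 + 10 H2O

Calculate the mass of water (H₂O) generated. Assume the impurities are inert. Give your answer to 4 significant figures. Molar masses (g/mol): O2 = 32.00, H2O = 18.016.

55.84 g

Mass of pure O2 = 137.6 g × 0.937 = 128.93 g.
n(O2) = 128.93 g / 32.00 g/mol = 4.0291 mol.
From the equation the O2:H2O mole ratio is 13:10, so n(H2O) = 4.0291 × 10/13 = 3.0993 mol.
Mass of H2O = 3.0993 mol × 18.016 g/mol = 55.837 g.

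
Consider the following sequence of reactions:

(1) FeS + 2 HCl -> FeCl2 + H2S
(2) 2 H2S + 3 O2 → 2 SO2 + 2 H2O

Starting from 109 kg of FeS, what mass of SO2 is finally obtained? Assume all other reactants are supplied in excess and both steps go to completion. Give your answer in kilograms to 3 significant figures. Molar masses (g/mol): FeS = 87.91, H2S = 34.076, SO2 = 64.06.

79.4 kg

109 kg = 109000 g.
n(FeS) = 109000 / 87.91 = 1240 mol.
Step 1 gives a 1:1 ratio of FeS to H2S, so n(H2S) = 1240 mol.
In step 2 the H2S:SO2 ratio is 2:2, so n(SO2) = 1240 mol.
Mass of SO2 = 1240 × 64.06 = 79430 g = 79.4 kg.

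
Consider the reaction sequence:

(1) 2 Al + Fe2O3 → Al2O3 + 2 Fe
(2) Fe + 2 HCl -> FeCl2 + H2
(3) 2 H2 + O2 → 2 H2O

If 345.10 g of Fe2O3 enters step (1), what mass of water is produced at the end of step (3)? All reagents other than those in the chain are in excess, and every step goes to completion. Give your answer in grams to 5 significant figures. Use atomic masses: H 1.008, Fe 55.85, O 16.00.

M(Fe2O3) = 2(55.85) + 3(16.00) = 159.70 g/mol.
M(H2O) = 2(1.008) + 16.00 = 18.016 g/mol.
n(Fe2O3) = 345.10 / 159.70 = 2.16093 mol.
Reaction (1): Fe2O3→Fe ratio 1:2 ⇒ n(Fe) = 4.32185 mol.
Reaction (2): Fe→H2 ratio 1:1 ⇒ n(H2) = 4.32185 mol.
Reaction (3): H2→H2O ratio 2:2 ⇒ n(H2O) = 4.32185 mol.
Mass of H2O = 4.32185 × 18.016 = 77.8625 g.

77.863 g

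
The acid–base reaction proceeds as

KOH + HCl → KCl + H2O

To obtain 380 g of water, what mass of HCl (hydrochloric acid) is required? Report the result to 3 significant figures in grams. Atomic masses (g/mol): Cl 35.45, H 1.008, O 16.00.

769 g

M(H2O) = 2(1.008) + 16.00 = 18.016 g/mol.
M(HCl) = 1.008 + 35.45 = 36.458 g/mol.
n(H2O) = 380.0 g / 18.016 g/mol = 21.09 mol.
From the equation the H2O:HCl mole ratio is 1:1, so n(HCl) = 21.09 × 1/1 = 21.09 mol.
Mass of HCl = 21.09 mol × 36.458 g/mol = 769.0 g.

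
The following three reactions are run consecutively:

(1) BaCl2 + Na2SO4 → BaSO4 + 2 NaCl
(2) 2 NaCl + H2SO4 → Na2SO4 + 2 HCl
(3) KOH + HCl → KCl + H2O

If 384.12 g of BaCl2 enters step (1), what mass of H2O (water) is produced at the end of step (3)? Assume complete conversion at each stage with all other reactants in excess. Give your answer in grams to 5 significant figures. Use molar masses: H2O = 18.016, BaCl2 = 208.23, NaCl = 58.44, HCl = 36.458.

66.468 g

n(BaCl2) = 384.12 / 208.23 = 1.84469 mol.
Reaction (1): BaCl2→NaCl ratio 1:2 ⇒ n(NaCl) = 3.68938 mol.
Reaction (2): NaCl→HCl ratio 2:2 ⇒ n(HCl) = 3.68938 mol.
Reaction (3): HCl→H2O ratio 1:1 ⇒ n(H2O) = 3.68938 mol.
Mass of H2O = 3.68938 × 18.016 = 66.4679 g.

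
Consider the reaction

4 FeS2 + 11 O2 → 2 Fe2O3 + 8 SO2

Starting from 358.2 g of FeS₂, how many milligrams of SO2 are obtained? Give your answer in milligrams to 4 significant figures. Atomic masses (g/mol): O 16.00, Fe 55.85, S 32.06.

382500 mg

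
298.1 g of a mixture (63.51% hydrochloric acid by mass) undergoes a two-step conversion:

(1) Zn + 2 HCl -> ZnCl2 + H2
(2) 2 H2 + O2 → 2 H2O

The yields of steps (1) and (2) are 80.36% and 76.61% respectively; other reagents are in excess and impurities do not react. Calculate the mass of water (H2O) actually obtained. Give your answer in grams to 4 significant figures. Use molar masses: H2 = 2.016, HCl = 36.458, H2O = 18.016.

28.80 g

Pure HCl = 298.1 × 0.6351 = 189.32 g.
n(HCl) = 189.32 / 36.458 = 5.1929 mol.
Step 1 (HCl:H2 = 2:1): theoretical n(H2) = 2.5965 mol; at 80.36% yield, n(H2) = 2.0865 mol.
Step 2 (H2:H2O = 2:2): theoretical n(H2O) = 2.0865 mol, so theoretical mass = 2.0865 × 18.016 = 37.591 g.
At 76.61% yield, actual mass of H2O = 37.591 × 0.7661 = 28.798 g.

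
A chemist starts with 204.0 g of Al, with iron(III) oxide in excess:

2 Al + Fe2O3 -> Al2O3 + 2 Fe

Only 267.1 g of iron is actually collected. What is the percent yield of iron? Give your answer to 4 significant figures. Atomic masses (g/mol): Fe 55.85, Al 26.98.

63.25 %

M(Al) = 26.98 g/mol.
M(Fe) = 55.85 g/mol.
n(Al) = 204.00 g / 26.98 g/mol = 7.5612 mol.
From the equation the Al:Fe mole ratio is 2:2, so n(Fe) = 7.5612 × 2/2 = 7.5612 mol.
Mass of Fe = 7.5612 mol × 55.85 g/mol = 422.29 g.
This is the theoretical yield. Percent yield = 267.1 g / 422.29 g × 100% = 63.250%.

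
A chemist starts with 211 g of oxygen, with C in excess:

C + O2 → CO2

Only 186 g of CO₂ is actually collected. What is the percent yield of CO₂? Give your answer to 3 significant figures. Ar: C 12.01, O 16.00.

64.1 %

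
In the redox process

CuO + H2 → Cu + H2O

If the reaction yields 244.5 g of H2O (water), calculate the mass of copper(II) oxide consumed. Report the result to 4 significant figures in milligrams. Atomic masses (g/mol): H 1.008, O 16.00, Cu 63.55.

1080000 mg

M(H2O) = 2(1.008) + 16.00 = 18.016 g/mol.
M(CuO) = 63.55 + 16.00 = 79.55 g/mol.
n(H2O) = 244.50 g / 18.016 g/mol = 13.571 mol.
From the equation the H2O:CuO mole ratio is 1:1, so n(CuO) = 13.571 × 1/1 = 13.571 mol.
Mass of CuO = 13.571 mol × 79.55 g/mol = 1079.6 g.
Converting to mg: 1079.6 g = 1080000 mg.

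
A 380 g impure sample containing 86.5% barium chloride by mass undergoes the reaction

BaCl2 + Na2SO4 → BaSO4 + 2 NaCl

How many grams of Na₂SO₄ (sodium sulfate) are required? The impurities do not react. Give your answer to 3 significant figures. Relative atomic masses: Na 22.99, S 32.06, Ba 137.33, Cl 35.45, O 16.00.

224 g

Mass of pure BaCl2 = 380 g × 0.865 = 328.7 g.
M(BaCl2) = 137.33 + 2(35.45) = 208.23 g/mol.
M(Na2SO4) = 2(22.99) + 32.06 + 4(16.00) = 142.04 g/mol.
n(BaCl2) = 328.7 g / 208.23 g/mol = 1.579 mol.
From the equation the BaCl2:Na2SO4 mole ratio is 1:1, so n(Na2SO4) = 1.579 × 1/1 = 1.579 mol.
Mass of Na2SO4 = 1.579 mol × 142.04 g/mol = 224.2 g.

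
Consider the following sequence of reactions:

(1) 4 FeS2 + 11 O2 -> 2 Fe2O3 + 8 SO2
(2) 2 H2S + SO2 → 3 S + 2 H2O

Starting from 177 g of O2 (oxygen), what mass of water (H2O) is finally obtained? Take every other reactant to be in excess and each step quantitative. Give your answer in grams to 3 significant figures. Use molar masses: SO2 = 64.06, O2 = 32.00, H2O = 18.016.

145 g

n(O2) = 177.0 / 32.00 = 5.531 mol.
Step 1 gives a 11:8 ratio of O2 to SO2, so n(SO2) = 4.023 mol.
In step 2 the SO2:H2O ratio is 1:2, so n(H2O) = 8.045 mol.
Mass of H2O = 8.045 × 18.016 = 144.9 g.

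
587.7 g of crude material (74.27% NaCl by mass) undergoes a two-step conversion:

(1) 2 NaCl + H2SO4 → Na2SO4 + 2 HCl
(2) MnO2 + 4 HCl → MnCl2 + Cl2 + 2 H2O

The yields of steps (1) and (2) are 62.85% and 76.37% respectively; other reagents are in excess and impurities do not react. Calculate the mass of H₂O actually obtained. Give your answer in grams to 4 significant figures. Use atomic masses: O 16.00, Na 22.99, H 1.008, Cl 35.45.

Pure NaCl = 587.7 × 0.7427 = 436.48 g.
M(NaCl) = 22.99 + 35.45 = 58.44 g/mol.
M(H2O) = 2(1.008) + 16.00 = 18.016 g/mol.
n(NaCl) = 436.48 / 58.44 = 7.4689 mol.
Step 1 (NaCl:HCl = 2:2): theoretical n(HCl) = 7.4689 mol; at 62.85% yield, n(HCl) = 4.6942 mol.
Step 2 (HCl:H2O = 4:2): theoretical n(H2O) = 2.3471 mol, so theoretical mass = 2.3471 × 18.016 = 42.286 g.
At 76.37% yield, actual mass of H2O = 42.286 × 0.7637 = 32.294 g.

32.29 g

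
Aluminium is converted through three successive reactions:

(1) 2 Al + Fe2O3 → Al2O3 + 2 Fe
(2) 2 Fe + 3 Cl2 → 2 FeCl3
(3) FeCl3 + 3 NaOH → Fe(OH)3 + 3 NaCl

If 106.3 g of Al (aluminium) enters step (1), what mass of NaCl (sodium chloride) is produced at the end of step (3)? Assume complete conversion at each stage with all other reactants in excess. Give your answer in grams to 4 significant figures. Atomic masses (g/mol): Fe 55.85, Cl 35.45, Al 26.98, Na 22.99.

M(Al) = 26.98 g/mol.
M(NaCl) = 22.99 + 35.45 = 58.44 g/mol.
n(Al) = 106.3 / 26.98 = 3.9400 mol.
Reaction (1): Al→Fe ratio 2:2 ⇒ n(Fe) = 3.9400 mol.
Reaction (2): Fe→FeCl3 ratio 2:2 ⇒ n(FeCl3) = 3.9400 mol.
Reaction (3): FeCl3→NaCl ratio 1:3 ⇒ n(NaCl) = 11.820 mol.
Mass of NaCl = 11.820 × 58.44 = 690.75 g.

690.8 g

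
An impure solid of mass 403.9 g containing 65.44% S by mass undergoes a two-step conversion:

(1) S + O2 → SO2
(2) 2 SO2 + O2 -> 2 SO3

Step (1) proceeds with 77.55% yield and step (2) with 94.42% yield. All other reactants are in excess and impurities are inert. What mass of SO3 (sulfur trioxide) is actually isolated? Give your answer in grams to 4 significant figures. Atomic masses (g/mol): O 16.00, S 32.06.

483.3 g

Pure S = 403.9 × 0.6544 = 264.31 g.
M(S) = 32.06 g/mol.
M(SO3) = 32.06 + 3(16.00) = 80.06 g/mol.
n(S) = 264.31 / 32.06 = 8.2443 mol.
Step 1 (S:SO2 = 1:1): theoretical n(SO2) = 8.2443 mol; at 77.55% yield, n(SO2) = 6.3935 mol.
Step 2 (SO2:SO3 = 2:2): theoretical n(SO3) = 6.3935 mol, so theoretical mass = 6.3935 × 80.06 = 511.86 g.
At 94.42% yield, actual mass of SO3 = 511.86 × 0.9442 = 483.30 g.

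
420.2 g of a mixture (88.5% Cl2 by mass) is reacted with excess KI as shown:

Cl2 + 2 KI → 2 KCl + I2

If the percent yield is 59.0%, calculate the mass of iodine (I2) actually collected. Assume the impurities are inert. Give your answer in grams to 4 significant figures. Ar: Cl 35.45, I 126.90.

785.4 g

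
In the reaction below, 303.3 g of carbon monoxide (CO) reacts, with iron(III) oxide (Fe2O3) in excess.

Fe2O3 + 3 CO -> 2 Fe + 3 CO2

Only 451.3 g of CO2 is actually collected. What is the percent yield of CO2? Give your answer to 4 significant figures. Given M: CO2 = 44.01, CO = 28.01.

94.70 %

n(CO) = 303.30 g / 28.01 g/mol = 10.828 mol.
From the equation the CO:CO2 mole ratio is 3:3, so n(CO2) = 10.828 × 3/3 = 10.828 mol.
Mass of CO2 = 10.828 mol × 44.01 g/mol = 476.55 g.
This is the theoretical yield. Percent yield = 451.3 g / 476.55 g × 100% = 94.701%.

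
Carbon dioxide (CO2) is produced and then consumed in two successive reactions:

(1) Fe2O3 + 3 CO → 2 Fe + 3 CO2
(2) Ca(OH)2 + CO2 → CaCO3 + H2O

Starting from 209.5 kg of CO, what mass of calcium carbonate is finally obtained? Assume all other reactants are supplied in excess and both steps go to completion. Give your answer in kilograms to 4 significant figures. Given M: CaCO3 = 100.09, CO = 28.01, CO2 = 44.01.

748.6 kg

209.5 kg = 209500 g.
n(CO) = 209500 / 28.01 = 7479.5 mol.
Step 1 gives a 3:3 ratio of CO to CO2, so n(CO2) = 7479.5 mol.
In step 2 the CO2:CaCO3 ratio is 1:1, so n(CaCO3) = 7479.5 mol.
Mass of CaCO3 = 7479.5 × 100.09 = 748620 g = 748.6 kg.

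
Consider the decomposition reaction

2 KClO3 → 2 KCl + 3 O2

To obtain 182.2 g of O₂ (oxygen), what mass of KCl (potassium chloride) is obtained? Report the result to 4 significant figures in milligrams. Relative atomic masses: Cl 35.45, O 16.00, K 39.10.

283000 mg

M(O2) = 2(16.00) = 32.00 g/mol.
M(KCl) = 39.10 + 35.45 = 74.55 g/mol.
n(O2) = 182.20 g / 32.00 g/mol = 5.6937 mol.
From the equation the O2:KCl mole ratio is 3:2, so n(KCl) = 5.6937 × 2/3 = 3.7958 mol.
Mass of KCl = 3.7958 mol × 74.55 g/mol = 282.98 g.
Converting to mg: 282.98 g = 283000 mg.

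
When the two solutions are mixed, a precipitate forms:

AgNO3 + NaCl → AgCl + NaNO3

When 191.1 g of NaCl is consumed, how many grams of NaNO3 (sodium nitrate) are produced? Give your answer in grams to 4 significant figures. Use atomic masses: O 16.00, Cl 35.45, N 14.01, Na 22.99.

278.0 g

M(NaCl) = 22.99 + 35.45 = 58.44 g/mol.
M(NaNO3) = 22.99 + 14.01 + 3(16.00) = 85.00 g/mol.
n(NaCl) = 191.10 g / 58.44 g/mol = 3.2700 mol.
From the equation the NaCl:NaNO3 mole ratio is 1:1, so n(NaNO3) = 3.2700 × 1/1 = 3.2700 mol.
Mass of NaNO3 = 3.2700 mol × 85.00 g/mol = 277.95 g.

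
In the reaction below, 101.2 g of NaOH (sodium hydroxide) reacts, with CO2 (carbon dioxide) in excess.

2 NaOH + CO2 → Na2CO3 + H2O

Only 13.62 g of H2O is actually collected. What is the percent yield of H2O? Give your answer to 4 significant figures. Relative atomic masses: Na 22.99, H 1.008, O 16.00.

M(NaOH) = 22.99 + 16.00 + 1.008 = 39.998 g/mol.
M(H2O) = 2(1.008) + 16.00 = 18.016 g/mol.
n(NaOH) = 101.20 g / 39.998 g/mol = 2.5301 mol.
From the equation the NaOH:H2O mole ratio is 2:1, so n(H2O) = 2.5301 × 1/2 = 1.2651 mol.
Mass of H2O = 1.2651 mol × 18.016 g/mol = 22.791 g.
This is the theoretical yield. Percent yield = 13.62 g / 22.791 g × 100% = 59.759%.

59.76 %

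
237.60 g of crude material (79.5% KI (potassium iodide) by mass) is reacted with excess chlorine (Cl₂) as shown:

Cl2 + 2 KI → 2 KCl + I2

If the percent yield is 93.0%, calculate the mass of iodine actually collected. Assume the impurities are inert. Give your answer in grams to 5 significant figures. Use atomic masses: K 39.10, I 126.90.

Pure KI available = 237.60 g × 0.795 = 188.892 g.
M(KI) = 39.10 + 126.90 = 166.00 g/mol.
M(I2) = 2(126.90) = 253.80 g/mol.
n(KI) = 188.892 g / 166.00 g/mol = 1.13790 mol.
From the equation the KI:I2 mole ratio is 2:1, so n(I2) = 1.13790 × 1/2 = 0.568952 mol.
Mass of I2 = 0.568952 mol × 253.80 g/mol = 144.400 g.
Actual mass collected = 144.400 g × 0.930 = 134.292 g.

134.29 g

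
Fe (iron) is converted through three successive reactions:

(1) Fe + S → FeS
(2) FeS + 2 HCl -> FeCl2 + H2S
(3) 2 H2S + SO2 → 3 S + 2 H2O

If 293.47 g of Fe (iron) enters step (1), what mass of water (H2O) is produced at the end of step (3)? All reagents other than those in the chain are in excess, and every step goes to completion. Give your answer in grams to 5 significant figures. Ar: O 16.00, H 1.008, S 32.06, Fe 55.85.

94.667 g

M(Fe) = 55.85 g/mol.
M(H2O) = 2(1.008) + 16.00 = 18.016 g/mol.
n(Fe) = 293.47 / 55.85 = 5.25461 mol.
Reaction (1): Fe→FeS ratio 1:1 ⇒ n(FeS) = 5.25461 mol.
Reaction (2): FeS→H2S ratio 1:1 ⇒ n(H2S) = 5.25461 mol.
Reaction (3): H2S→H2O ratio 2:2 ⇒ n(H2O) = 5.25461 mol.
Mass of H2O = 5.25461 × 18.016 = 94.6671 g.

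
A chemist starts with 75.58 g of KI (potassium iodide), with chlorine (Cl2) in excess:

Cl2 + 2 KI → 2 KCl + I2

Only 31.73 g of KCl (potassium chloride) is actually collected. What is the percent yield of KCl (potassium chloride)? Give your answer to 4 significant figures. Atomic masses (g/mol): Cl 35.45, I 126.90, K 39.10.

93.48 %

M(KI) = 39.10 + 126.90 = 166.00 g/mol.
M(KCl) = 39.10 + 35.45 = 74.55 g/mol.
n(KI) = 75.580 g / 166.00 g/mol = 0.45530 mol.
From the equation the KI:KCl mole ratio is 2:2, so n(KCl) = 0.45530 × 2/2 = 0.45530 mol.
Mass of KCl = 0.45530 mol × 74.55 g/mol = 33.943 g.
This is the theoretical yield. Percent yield = 31.73 g / 33.943 g × 100% = 93.481%.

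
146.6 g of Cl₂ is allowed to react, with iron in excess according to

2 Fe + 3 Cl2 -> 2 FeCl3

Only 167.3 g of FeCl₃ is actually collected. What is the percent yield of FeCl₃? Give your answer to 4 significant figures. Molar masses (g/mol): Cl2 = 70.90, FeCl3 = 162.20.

n(Cl2) = 146.60 g / 70.90 g/mol = 2.0677 mol.
From the equation the Cl2:FeCl3 mole ratio is 3:2, so n(FeCl3) = 2.0677 × 2/3 = 1.3785 mol.
Mass of FeCl3 = 1.3785 mol × 162.20 g/mol = 223.59 g.
This is the theoretical yield. Percent yield = 167.3 g / 223.59 g × 100% = 74.825%.

74.83 %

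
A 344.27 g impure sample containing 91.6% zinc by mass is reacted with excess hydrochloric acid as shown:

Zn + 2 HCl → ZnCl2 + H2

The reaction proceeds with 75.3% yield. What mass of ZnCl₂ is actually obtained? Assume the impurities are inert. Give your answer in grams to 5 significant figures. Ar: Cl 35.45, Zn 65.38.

494.97 g

Pure Zn available = 344.27 g × 0.916 = 315.351 g.
M(Zn) = 65.38 g/mol.
M(ZnCl2) = 65.38 + 2(35.45) = 136.28 g/mol.
n(Zn) = 315.351 g / 65.38 g/mol = 4.82336 mol.
From the equation the Zn:ZnCl2 mole ratio is 1:1, so n(ZnCl2) = 4.82336 × 1/1 = 4.82336 mol.
Mass of ZnCl2 = 4.82336 mol × 136.28 g/mol = 657.328 g.
Actual mass collected = 657.328 g × 0.753 = 494.968 g.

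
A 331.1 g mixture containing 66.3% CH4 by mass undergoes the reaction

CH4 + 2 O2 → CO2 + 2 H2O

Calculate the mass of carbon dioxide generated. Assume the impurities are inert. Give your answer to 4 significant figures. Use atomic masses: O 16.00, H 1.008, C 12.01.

602.2 g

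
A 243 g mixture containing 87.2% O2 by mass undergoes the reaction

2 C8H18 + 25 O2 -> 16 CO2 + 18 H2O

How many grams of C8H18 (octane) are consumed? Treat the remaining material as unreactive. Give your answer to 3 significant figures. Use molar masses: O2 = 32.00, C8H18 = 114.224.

Mass of pure O2 = 243 g × 0.872 = 211.9 g.
n(O2) = 211.9 g / 32.00 g/mol = 6.622 mol.
From the equation the O2:C8H18 mole ratio is 25:2, so n(C8H18) = 6.622 × 2/25 = 0.5297 mol.
Mass of C8H18 = 0.5297 mol × 114.224 g/mol = 60.51 g.

60.5 g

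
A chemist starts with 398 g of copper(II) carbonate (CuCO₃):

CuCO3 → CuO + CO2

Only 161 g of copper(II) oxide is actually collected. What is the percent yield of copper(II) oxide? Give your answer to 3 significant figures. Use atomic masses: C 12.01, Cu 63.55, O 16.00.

62.8 %

M(CuCO3) = 63.55 + 12.01 + 3(16.00) = 123.56 g/mol.
M(CuO) = 63.55 + 16.00 = 79.55 g/mol.
n(CuCO3) = 398.0 g / 123.56 g/mol = 3.221 mol.
From the equation the CuCO3:CuO mole ratio is 1:1, so n(CuO) = 3.221 × 1/1 = 3.221 mol.
Mass of CuO = 3.221 mol × 79.55 g/mol = 256.2 g.
This is the theoretical yield. Percent yield = 161 g / 256.2 g × 100% = 62.83%.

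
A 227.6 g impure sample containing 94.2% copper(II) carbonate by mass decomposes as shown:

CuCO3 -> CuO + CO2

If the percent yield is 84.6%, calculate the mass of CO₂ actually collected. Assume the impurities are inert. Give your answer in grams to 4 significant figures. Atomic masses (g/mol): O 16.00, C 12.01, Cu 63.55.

Pure CuCO3 available = 227.6 g × 0.942 = 214.40 g.
M(CuCO3) = 63.55 + 12.01 + 3(16.00) = 123.56 g/mol.
M(CO2) = 12.01 + 2(16.00) = 44.01 g/mol.
n(CuCO3) = 214.40 g / 123.56 g/mol = 1.7352 mol.
From the equation the CuCO3:CO2 mole ratio is 1:1, so n(CO2) = 1.7352 × 1/1 = 1.7352 mol.
Mass of CO2 = 1.7352 mol × 44.01 g/mol = 76.365 g.
Actual mass collected = 76.365 g × 0.846 = 64.605 g.

64.61 g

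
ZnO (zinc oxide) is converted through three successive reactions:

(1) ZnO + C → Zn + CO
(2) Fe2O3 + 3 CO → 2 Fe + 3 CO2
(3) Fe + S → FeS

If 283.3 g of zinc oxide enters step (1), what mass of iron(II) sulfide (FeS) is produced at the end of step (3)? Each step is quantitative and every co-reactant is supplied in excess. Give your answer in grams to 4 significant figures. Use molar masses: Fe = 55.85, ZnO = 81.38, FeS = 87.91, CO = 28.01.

204.0 g

n(ZnO) = 283.3 / 81.38 = 3.4812 mol.
Reaction (1): ZnO→CO ratio 1:1 ⇒ n(CO) = 3.4812 mol.
Reaction (2): CO→Fe ratio 3:2 ⇒ n(Fe) = 2.3208 mol.
Reaction (3): Fe→FeS ratio 1:1 ⇒ n(FeS) = 2.3208 mol.
Mass of FeS = 2.3208 × 87.91 = 204.02 g.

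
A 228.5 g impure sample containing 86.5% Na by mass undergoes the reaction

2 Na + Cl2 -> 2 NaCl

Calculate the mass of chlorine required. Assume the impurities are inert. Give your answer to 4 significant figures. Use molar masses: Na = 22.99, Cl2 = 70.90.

304.8 g

Mass of pure Na = 228.5 g × 0.865 = 197.65 g.
n(Na) = 197.65 g / 22.99 g/mol = 8.5973 mol.
From the equation the Na:Cl2 mole ratio is 2:1, so n(Cl2) = 8.5973 × 1/2 = 4.2987 mol.
Mass of Cl2 = 4.2987 mol × 70.90 g/mol = 304.78 g.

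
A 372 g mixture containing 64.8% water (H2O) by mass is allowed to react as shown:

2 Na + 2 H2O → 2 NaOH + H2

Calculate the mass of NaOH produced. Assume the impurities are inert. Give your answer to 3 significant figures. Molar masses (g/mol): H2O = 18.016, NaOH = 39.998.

535 g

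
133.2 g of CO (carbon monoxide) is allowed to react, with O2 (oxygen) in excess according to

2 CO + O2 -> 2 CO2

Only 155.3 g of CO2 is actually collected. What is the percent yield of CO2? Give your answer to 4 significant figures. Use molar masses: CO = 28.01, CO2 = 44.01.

n(CO) = 133.20 g / 28.01 g/mol = 4.7554 mol.
From the equation the CO:CO2 mole ratio is 2:2, so n(CO2) = 4.7554 × 2/2 = 4.7554 mol.
Mass of CO2 = 4.7554 mol × 44.01 g/mol = 209.29 g.
This is the theoretical yield. Percent yield = 155.3 g / 209.29 g × 100% = 74.204%.

74.20 %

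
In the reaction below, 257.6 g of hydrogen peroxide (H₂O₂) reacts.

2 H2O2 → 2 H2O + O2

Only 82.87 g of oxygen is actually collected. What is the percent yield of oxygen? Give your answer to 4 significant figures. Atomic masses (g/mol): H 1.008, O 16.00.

68.39 %

M(H2O2) = 2(1.008) + 2(16.00) = 34.016 g/mol.
M(O2) = 2(16.00) = 32.00 g/mol.
n(H2O2) = 257.60 g / 34.016 g/mol = 7.5729 mol.
From the equation the H2O2:O2 mole ratio is 2:1, so n(O2) = 7.5729 × 1/2 = 3.7865 mol.
Mass of O2 = 3.7865 mol × 32.00 g/mol = 121.17 g.
This is the theoretical yield. Percent yield = 82.87 g / 121.17 g × 100% = 68.393%.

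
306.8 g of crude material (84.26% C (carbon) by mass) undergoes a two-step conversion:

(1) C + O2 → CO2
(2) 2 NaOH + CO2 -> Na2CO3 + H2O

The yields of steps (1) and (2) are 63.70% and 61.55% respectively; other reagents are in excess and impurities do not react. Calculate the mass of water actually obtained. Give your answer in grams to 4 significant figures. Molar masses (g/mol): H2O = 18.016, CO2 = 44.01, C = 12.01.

152.0 g

Pure C = 306.8 × 0.8426 = 258.51 g.
n(C) = 258.51 / 12.01 = 21.525 mol.
Step 1 (C:CO2 = 1:1): theoretical n(CO2) = 21.525 mol; at 63.70% yield, n(CO2) = 13.711 mol.
Step 2 (CO2:H2O = 1:1): theoretical n(H2O) = 13.711 mol, so theoretical mass = 13.711 × 18.016 = 247.02 g.
At 61.55% yield, actual mass of H2O = 247.02 × 0.6155 = 152.04 g.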